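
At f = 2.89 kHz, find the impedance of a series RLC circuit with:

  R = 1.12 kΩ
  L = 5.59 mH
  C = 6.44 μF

Step 1 — Angular frequency: ω = 2π·f = 2π·2890 = 1.816e+04 rad/s.
Step 2 — Component impedances:
  R: Z = R = 1120 Ω
  L: Z = jωL = j·1.816e+04·0.00559 = 0 + j101.5 Ω
  C: Z = 1/(jωC) = -j/(ω·C) = 0 - j8.551 Ω
Step 3 — Series combination: Z_total = R + L + C = 1120 + j92.95 Ω = 1124∠4.7° Ω.

Z = 1120 + j92.95 Ω = 1124∠4.7° Ω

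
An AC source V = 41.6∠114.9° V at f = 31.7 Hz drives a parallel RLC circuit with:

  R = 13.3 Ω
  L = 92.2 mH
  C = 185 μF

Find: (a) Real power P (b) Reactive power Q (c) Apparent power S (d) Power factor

Step 1 — Angular frequency: ω = 2π·f = 2π·31.7 = 199.2 rad/s.
Step 2 — Component impedances:
  R: Z = R = 13.3 Ω
  L: Z = jωL = j·199.2·0.0922 = 0 + j18.36 Ω
  C: Z = 1/(jωC) = -j/(ω·C) = 0 - j27.14 Ω
Step 3 — Parallel combination: 1/Z_total = 1/R + 1/L + 1/C; Z_total = 12.61 + j2.952 Ω = 12.95∠13.2° Ω.
Step 4 — Source phasor: V = 41.6∠114.9° V = -17.52 + j37.73 V.
Step 5 — Current: I = V / Z = -0.6526 + j3.145 A = 3.212∠101.7° A.
Step 6 — Complex power: S = V·I* = 130.1 + j30.47 VA.
Step 7 — Real power: P = Re(S) = 130.1 W.
Step 8 — Reactive power: Q = Im(S) = 30.47 VAR.
Step 9 — Apparent power: |S| = 133.6 VA.
Step 10 — Power factor: PF = P/|S| = 0.9737 (lagging).

(a) P = 130.1 W  (b) Q = 30.47 VAR  (c) S = 133.6 VA  (d) PF = 0.9737 (lagging)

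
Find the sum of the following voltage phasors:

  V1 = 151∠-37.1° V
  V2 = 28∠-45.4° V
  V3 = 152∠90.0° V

Step 1 — Convert each phasor to rectangular form:
  V1 = 151·(cos(-37.1°) + j·sin(-37.1°)) = 120.4 - j91.08 V
  V2 = 28·(cos(-45.4°) + j·sin(-45.4°)) = 19.66 - j19.94 V
  V3 = 152·(cos(90.0°) + j·sin(90.0°)) = 0 + j152 V
Step 2 — Sum components: V_total = 140.1 + j40.98 V.
Step 3 — Convert to polar: |V_total| = 146 V, ∠V_total = 16.3°.

V_total = 146∠16.3° V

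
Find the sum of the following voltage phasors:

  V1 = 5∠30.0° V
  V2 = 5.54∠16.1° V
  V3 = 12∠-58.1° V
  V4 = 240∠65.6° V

Step 1 — Convert each phasor to rectangular form:
  V1 = 5·(cos(30.0°) + j·sin(30.0°)) = 4.33 + j2.5 V
  V2 = 5.54·(cos(16.1°) + j·sin(16.1°)) = 5.323 + j1.536 V
  V3 = 12·(cos(-58.1°) + j·sin(-58.1°)) = 6.341 - j10.19 V
  V4 = 240·(cos(65.6°) + j·sin(65.6°)) = 99.15 + j218.6 V
Step 2 — Sum components: V_total = 115.1 + j212.4 V.
Step 3 — Convert to polar: |V_total| = 241.6 V, ∠V_total = 61.5°.

V_total = 241.6∠61.5° V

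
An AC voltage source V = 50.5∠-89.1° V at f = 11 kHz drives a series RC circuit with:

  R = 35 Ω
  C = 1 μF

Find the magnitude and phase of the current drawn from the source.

Step 1 — Angular frequency: ω = 2π·f = 2π·1.1e+04 = 6.912e+04 rad/s.
Step 2 — Component impedances:
  R: Z = R = 35 Ω
  C: Z = 1/(jωC) = -j/(ω·C) = 0 - j14.47 Ω
Step 3 — Series combination: Z_total = R + C = 35 - j14.47 Ω = 37.87∠-22.5° Ω.
Step 4 — Source phasor: V = 50.5∠-89.1° V = 0.7932 - j50.49 V.
Step 5 — Ohm's law: I = V / Z_total = (0.7932 - j50.49) / (35 - j14.47) = 0.5287 - j1.224 A.
Step 6 — Convert to polar: |I| = 1.333 A, ∠I = -66.6°.

I = 1.333∠-66.6° A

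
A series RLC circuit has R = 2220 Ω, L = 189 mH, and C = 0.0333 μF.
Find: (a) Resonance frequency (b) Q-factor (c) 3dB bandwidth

Step 1 — Resonance condition Im(Z)=0 gives ω₀ = 1/√(LC).
Step 2 — ω₀ = 1/√(0.189·3.33e-08) = 1.261e+04 rad/s.
Step 3 — f₀ = ω₀/(2π) = 2006 Hz.
Step 4 — Series Q: Q = ω₀L/R = 1.261e+04·0.189/2220 = 1.073.
Step 5 — 3dB bandwidth: Δω = ω₀/Q = 1.175e+04 rad/s; BW = Δω/(2π) = 1869 Hz.

(a) f₀ = 2006 Hz  (b) Q = 1.073  (c) BW = 1869 Hz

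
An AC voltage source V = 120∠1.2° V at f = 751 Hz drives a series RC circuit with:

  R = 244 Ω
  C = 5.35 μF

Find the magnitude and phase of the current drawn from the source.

Step 1 — Angular frequency: ω = 2π·f = 2π·751 = 4719 rad/s.
Step 2 — Component impedances:
  R: Z = R = 244 Ω
  C: Z = 1/(jωC) = -j/(ω·C) = 0 - j39.61 Ω
Step 3 — Series combination: Z_total = R + C = 244 - j39.61 Ω = 247.2∠-9.2° Ω.
Step 4 — Source phasor: V = 120∠1.2° V = 120 + j2.513 V.
Step 5 — Ohm's law: I = V / Z_total = (120 + j2.513) / (244 - j39.61) = 0.4774 + j0.08781 A.
Step 6 — Convert to polar: |I| = 0.4854 A, ∠I = 10.4°.

I = 0.4854∠10.4° A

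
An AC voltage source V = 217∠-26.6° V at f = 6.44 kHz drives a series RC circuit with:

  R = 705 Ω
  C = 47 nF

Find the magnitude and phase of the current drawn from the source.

Step 1 — Angular frequency: ω = 2π·f = 2π·6440 = 4.046e+04 rad/s.
Step 2 — Component impedances:
  R: Z = R = 705 Ω
  C: Z = 1/(jωC) = -j/(ω·C) = 0 - j525.8 Ω
Step 3 — Series combination: Z_total = R + C = 705 - j525.8 Ω = 879.5∠-36.7° Ω.
Step 4 — Source phasor: V = 217∠-26.6° V = 194 - j97.16 V.
Step 5 — Ohm's law: I = V / Z_total = (194 - j97.16) / (705 - j525.8) = 0.2429 + j0.04334 A.
Step 6 — Convert to polar: |I| = 0.2467 A, ∠I = 10.1°.

I = 0.2467∠10.1° A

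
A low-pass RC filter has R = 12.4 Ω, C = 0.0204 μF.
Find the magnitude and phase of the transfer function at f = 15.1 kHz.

Step 1 — Angular frequency: ω = 2π·1.51e+04 = 9.488e+04 rad/s.
Step 2 — Transfer function: H(jω) = 1/(1 + jωRC).
Step 3 — Denominator: 1 + jωRC = 1 + j·9.488e+04·12.4·2.04e-08 = 1 + j0.024.
Step 4 — H = 0.9994 - j0.02399.
Step 5 — Magnitude: |H| = 0.9997 (-0.0 dB); phase: φ = -1.4°.

|H| = 0.9997 (-0.0 dB), φ = -1.4°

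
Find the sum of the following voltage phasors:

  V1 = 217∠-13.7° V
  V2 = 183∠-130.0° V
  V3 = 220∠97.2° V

Step 1 — Convert each phasor to rectangular form:
  V1 = 217·(cos(-13.7°) + j·sin(-13.7°)) = 210.8 - j51.39 V
  V2 = 183·(cos(-130.0°) + j·sin(-130.0°)) = -117.6 - j140.2 V
  V3 = 220·(cos(97.2°) + j·sin(97.2°)) = -27.57 + j218.3 V
Step 2 — Sum components: V_total = 65.62 + j26.69 V.
Step 3 — Convert to polar: |V_total| = 70.84 V, ∠V_total = 22.1°.

V_total = 70.84∠22.1° V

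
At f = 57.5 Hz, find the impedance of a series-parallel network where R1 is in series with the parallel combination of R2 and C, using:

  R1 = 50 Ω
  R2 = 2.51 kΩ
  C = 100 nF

Step 1 — Angular frequency: ω = 2π·f = 2π·57.5 = 361.3 rad/s.
Step 2 — Component impedances:
  R1: Z = R = 50 Ω
  R2: Z = R = 2510 Ω
  C: Z = 1/(jωC) = -j/(ω·C) = 0 - j2.768e+04 Ω
Step 3 — Parallel branch: R2 || C = 1/(1/R2 + 1/C) = 2490 - j225.8 Ω.
Step 4 — Series with R1: Z_total = R1 + (R2 || C) = 2540 - j225.8 Ω = 2550∠-5.1° Ω.

Z = 2540 - j225.8 Ω = 2550∠-5.1° Ω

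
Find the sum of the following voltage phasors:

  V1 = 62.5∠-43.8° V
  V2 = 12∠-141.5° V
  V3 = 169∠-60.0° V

Step 1 — Convert each phasor to rectangular form:
  V1 = 62.5·(cos(-43.8°) + j·sin(-43.8°)) = 45.11 - j43.26 V
  V2 = 12·(cos(-141.5°) + j·sin(-141.5°)) = -9.391 - j7.47 V
  V3 = 169·(cos(-60.0°) + j·sin(-60.0°)) = 84.5 - j146.4 V
Step 2 — Sum components: V_total = 120.2 - j197.1 V.
Step 3 — Convert to polar: |V_total| = 230.9 V, ∠V_total = -58.6°.

V_total = 230.9∠-58.6° V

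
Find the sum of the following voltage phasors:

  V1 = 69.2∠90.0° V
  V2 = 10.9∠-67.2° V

Step 1 — Convert each phasor to rectangular form:
  V1 = 69.2·(cos(90.0°) + j·sin(90.0°)) = 0 + j69.2 V
  V2 = 10.9·(cos(-67.2°) + j·sin(-67.2°)) = 4.224 - j10.05 V
Step 2 — Sum components: V_total = 4.224 + j59.15 V.
Step 3 — Convert to polar: |V_total| = 59.3 V, ∠V_total = 85.9°.

V_total = 59.3∠85.9° V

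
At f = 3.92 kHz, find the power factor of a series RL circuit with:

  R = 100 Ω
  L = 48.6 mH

Step 1 — Angular frequency: ω = 2π·f = 2π·3920 = 2.463e+04 rad/s.
Step 2 — Component impedances:
  R: Z = R = 100 Ω
  L: Z = jωL = j·2.463e+04·0.0486 = 0 + j1197 Ω
Step 3 — Series combination: Z_total = R + L = 100 + j1197 Ω = 1201∠85.2° Ω.
Step 4 — Power factor: PF = cos(φ) = Re(Z)/|Z| = 100/1201.2 = 0.08325.
Step 5 — Type: Im(Z) = 1197 ⇒ lagging (phase φ = 85.2°).

PF = 0.08325 (lagging, φ = 85.2°)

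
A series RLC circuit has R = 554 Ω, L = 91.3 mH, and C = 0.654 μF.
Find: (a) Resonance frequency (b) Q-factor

Step 1 — Resonance condition Im(Z)=0 gives ω₀ = 1/√(LC).
Step 2 — ω₀ = 1/√(0.0913·6.54e-07) = 4092 rad/s.
Step 3 — f₀ = ω₀/(2π) = 651.3 Hz.
Step 4 — Series Q: Q = ω₀L/R = 4092·0.0913/554 = 0.6744.

(a) f₀ = 651.3 Hz  (b) Q = 0.6744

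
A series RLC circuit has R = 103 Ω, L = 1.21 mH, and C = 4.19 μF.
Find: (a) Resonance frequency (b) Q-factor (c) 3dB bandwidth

Step 1 — Resonance: ω₀ = 1/√(LC) = 1/√(0.00121·4.19e-06) = 1.404e+04 rad/s.
Step 2 — f₀ = ω₀/(2π) = 2235 Hz.
Step 3 — Series Q: Q = ω₀L/R = 1.404e+04·0.00121/103 = 0.165.
Step 4 — Bandwidth: Δω = ω₀/Q = 8.512e+04 rad/s; BW = Δω/(2π) = 1.355e+04 Hz.

(a) f₀ = 2235 Hz  (b) Q = 0.165  (c) BW = 1.355e+04 Hz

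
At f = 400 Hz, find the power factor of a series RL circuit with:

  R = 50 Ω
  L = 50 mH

Step 1 — Angular frequency: ω = 2π·f = 2π·400 = 2513 rad/s.
Step 2 — Component impedances:
  R: Z = R = 50 Ω
  L: Z = jωL = j·2513·0.05 = 0 + j125.7 Ω
Step 3 — Series combination: Z_total = R + L = 50 + j125.7 Ω = 135.2∠68.3° Ω.
Step 4 — Power factor: PF = cos(φ) = Re(Z)/|Z| = 50/135.25 = 0.3697.
Step 5 — Type: Im(Z) = 125.7 ⇒ lagging (phase φ = 68.3°).

PF = 0.3697 (lagging, φ = 68.3°)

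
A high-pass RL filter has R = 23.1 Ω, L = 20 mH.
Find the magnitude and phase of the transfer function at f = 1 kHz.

Step 1 — Angular frequency: ω = 2π·1000 = 6283 rad/s.
Step 2 — Transfer function: H(jω) = jωL/(R + jωL).
Step 3 — Numerator jωL = j·125.7; denominator R + jωL = 23.1 + j125.7.
Step 4 — H = 0.9673 + j0.1778.
Step 5 — Magnitude: |H| = 0.9835 (-0.1 dB); phase: φ = 10.4°.

|H| = 0.9835 (-0.1 dB), φ = 10.4°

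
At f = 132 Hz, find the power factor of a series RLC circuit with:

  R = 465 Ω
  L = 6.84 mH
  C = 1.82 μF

Step 1 — Angular frequency: ω = 2π·f = 2π·132 = 829.4 rad/s.
Step 2 — Component impedances:
  R: Z = R = 465 Ω
  L: Z = jωL = j·829.4·0.00684 = 0 + j5.673 Ω
  C: Z = 1/(jωC) = -j/(ω·C) = 0 - j662.5 Ω
Step 3 — Series combination: Z_total = R + L + C = 465 - j656.8 Ω = 804.8∠-54.7° Ω.
Step 4 — Power factor: PF = cos(φ) = Re(Z)/|Z| = 465/804.8 = 0.5778.
Step 5 — Type: Im(Z) = -656.8 ⇒ leading (phase φ = -54.7°).

PF = 0.5778 (leading, φ = -54.7°)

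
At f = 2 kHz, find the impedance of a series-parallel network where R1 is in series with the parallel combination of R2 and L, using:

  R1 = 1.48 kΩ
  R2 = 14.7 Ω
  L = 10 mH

Step 1 — Angular frequency: ω = 2π·f = 2π·2000 = 1.257e+04 rad/s.
Step 2 — Component impedances:
  R1: Z = R = 1480 Ω
  R2: Z = R = 14.7 Ω
  L: Z = jωL = j·1.257e+04·0.01 = 0 + j125.7 Ω
Step 3 — Parallel branch: R2 || L = 1/(1/R2 + 1/L) = 14.5 + j1.696 Ω.
Step 4 — Series with R1: Z_total = R1 + (R2 || L) = 1495 + j1.696 Ω = 1495∠0.1° Ω.

Z = 1495 + j1.696 Ω = 1495∠0.1° Ω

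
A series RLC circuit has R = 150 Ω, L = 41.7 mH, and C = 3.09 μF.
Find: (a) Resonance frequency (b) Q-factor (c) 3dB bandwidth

Step 1 — Resonance: ω₀ = 1/√(LC) = 1/√(0.0417·3.09e-06) = 2786 rad/s.
Step 2 — f₀ = ω₀/(2π) = 443.4 Hz.
Step 3 — Series Q: Q = ω₀L/R = 2786·0.0417/150 = 0.7745.
Step 4 — Bandwidth: Δω = ω₀/Q = 3597 rad/s; BW = Δω/(2π) = 572.5 Hz.

(a) f₀ = 443.4 Hz  (b) Q = 0.7745  (c) BW = 572.5 Hz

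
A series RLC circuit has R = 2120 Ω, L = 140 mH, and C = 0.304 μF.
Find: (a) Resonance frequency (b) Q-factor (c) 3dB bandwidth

Step 1 — Resonance: ω₀ = 1/√(LC) = 1/√(0.14·3.04e-07) = 4847 rad/s.
Step 2 — f₀ = ω₀/(2π) = 771.5 Hz.
Step 3 — Series Q: Q = ω₀L/R = 4847·0.14/2120 = 0.3201.
Step 4 — Bandwidth: Δω = ω₀/Q = 1.514e+04 rad/s; BW = Δω/(2π) = 2410 Hz.

(a) f₀ = 771.5 Hz  (b) Q = 0.3201  (c) BW = 2410 Hz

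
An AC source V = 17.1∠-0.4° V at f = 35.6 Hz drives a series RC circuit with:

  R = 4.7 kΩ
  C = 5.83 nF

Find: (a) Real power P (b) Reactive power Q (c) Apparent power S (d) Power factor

Step 1 — Angular frequency: ω = 2π·f = 2π·35.6 = 223.7 rad/s.
Step 2 — Component impedances:
  R: Z = R = 4700 Ω
  C: Z = 1/(jωC) = -j/(ω·C) = 0 - j7.668e+05 Ω
Step 3 — Series combination: Z_total = R + C = 4700 - j7.668e+05 Ω = 7.668e+05∠-89.6° Ω.
Step 4 — Source phasor: V = 17.1∠-0.4° V = 17.1 - j0.1194 V.
Step 5 — Current: I = V / Z = 2.923e-07 + j2.23e-05 A = 2.23e-05∠89.2° A.
Step 6 — Complex power: S = V·I* = 2.337e-06 - j0.0003813 VA.
Step 7 — Real power: P = Re(S) = 2.337e-06 W.
Step 8 — Reactive power: Q = Im(S) = -0.0003813 VAR.
Step 9 — Apparent power: |S| = 0.0003813 VA.
Step 10 — Power factor: PF = P/|S| = 0.006129 (leading).

(a) P = 2.337e-06 W  (b) Q = -0.0003813 VAR  (c) S = 0.0003813 VA  (d) PF = 0.006129 (leading)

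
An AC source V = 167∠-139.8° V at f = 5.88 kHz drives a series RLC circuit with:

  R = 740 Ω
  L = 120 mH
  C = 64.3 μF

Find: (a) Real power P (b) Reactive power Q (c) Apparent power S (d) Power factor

Step 1 — Angular frequency: ω = 2π·f = 2π·5880 = 3.695e+04 rad/s.
Step 2 — Component impedances:
  R: Z = R = 740 Ω
  L: Z = jωL = j·3.695e+04·0.12 = 0 + j4433 Ω
  C: Z = 1/(jωC) = -j/(ω·C) = 0 - j0.421 Ω
Step 3 — Series combination: Z_total = R + L + C = 740 + j4433 Ω = 4494∠80.5° Ω.
Step 4 — Source phasor: V = 167∠-139.8° V = -127.6 - j107.8 V.
Step 5 — Current: I = V / Z = -0.02833 + j0.02404 A = 0.03716∠139.7° A.
Step 6 — Complex power: S = V·I* = 1.022 + j6.121 VA.
Step 7 — Real power: P = Re(S) = 1.022 W.
Step 8 — Reactive power: Q = Im(S) = 6.121 VAR.
Step 9 — Apparent power: |S| = 6.205 VA.
Step 10 — Power factor: PF = P/|S| = 0.1647 (lagging).

(a) P = 1.022 W  (b) Q = 6.121 VAR  (c) S = 6.205 VA  (d) PF = 0.1647 (lagging)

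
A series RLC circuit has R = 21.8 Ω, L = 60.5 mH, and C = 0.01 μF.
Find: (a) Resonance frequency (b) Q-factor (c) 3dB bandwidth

Step 1 — Resonance condition Im(Z)=0 gives ω₀ = 1/√(LC).
Step 2 — ω₀ = 1/√(0.0605·1e-08) = 4.066e+04 rad/s.
Step 3 — f₀ = ω₀/(2π) = 6471 Hz.
Step 4 — Series Q: Q = ω₀L/R = 4.066e+04·0.0605/21.8 = 112.8.
Step 5 — 3dB bandwidth: Δω = ω₀/Q = 360.3 rad/s; BW = Δω/(2π) = 57.35 Hz.

(a) f₀ = 6471 Hz  (b) Q = 112.8  (c) BW = 57.35 Hz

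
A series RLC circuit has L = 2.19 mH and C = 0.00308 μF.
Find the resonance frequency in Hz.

Step 1 — Resonance condition Im(Z)=0 gives ω₀ = 1/√(LC).
Step 2 — ω₀ = 1/√(0.00219·3.08e-09) = 3.85e+05 rad/s.
Step 3 — f₀ = ω₀/(2π) = 6.128e+04 Hz.

f₀ = 6.128e+04 Hz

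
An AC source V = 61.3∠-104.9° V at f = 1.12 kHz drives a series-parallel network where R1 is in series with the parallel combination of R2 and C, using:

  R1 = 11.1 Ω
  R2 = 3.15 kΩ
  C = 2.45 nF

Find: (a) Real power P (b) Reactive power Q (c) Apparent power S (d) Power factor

Step 1 — Angular frequency: ω = 2π·f = 2π·1120 = 7037 rad/s.
Step 2 — Component impedances:
  R1: Z = R = 11.1 Ω
  R2: Z = R = 3150 Ω
  C: Z = 1/(jωC) = -j/(ω·C) = 0 - j5.8e+04 Ω
Step 3 — Parallel branch: R2 || C = 1/(1/R2 + 1/C) = 3141 - j170.6 Ω.
Step 4 — Series with R1: Z_total = R1 + (R2 || C) = 3152 - j170.6 Ω = 3156∠-3.1° Ω.
Step 5 — Source phasor: V = 61.3∠-104.9° V = -15.76 - j59.24 V.
Step 6 — Current: I = V / Z = -0.003972 - j0.01901 A = 0.01942∠-101.8° A.
Step 7 — Complex power: S = V·I* = 1.189 - j0.06433 VA.
Step 8 — Real power: P = Re(S) = 1.189 W.
Step 9 — Reactive power: Q = Im(S) = -0.06433 VAR.
Step 10 — Apparent power: |S| = 1.19 VA.
Step 11 — Power factor: PF = P/|S| = 0.9985 (leading).

(a) P = 1.189 W  (b) Q = -0.06433 VAR  (c) S = 1.19 VA  (d) PF = 0.9985 (leading)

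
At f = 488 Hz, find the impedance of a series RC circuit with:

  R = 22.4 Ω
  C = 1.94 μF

Step 1 — Angular frequency: ω = 2π·f = 2π·488 = 3066 rad/s.
Step 2 — Component impedances:
  R: Z = R = 22.4 Ω
  C: Z = 1/(jωC) = -j/(ω·C) = 0 - j168.1 Ω
Step 3 — Series combination: Z_total = R + C = 22.4 - j168.1 Ω = 169.6∠-82.4° Ω.

Z = 22.4 - j168.1 Ω = 169.6∠-82.4° Ω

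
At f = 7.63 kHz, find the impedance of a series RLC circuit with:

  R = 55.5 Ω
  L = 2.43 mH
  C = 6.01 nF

Step 1 — Angular frequency: ω = 2π·f = 2π·7630 = 4.794e+04 rad/s.
Step 2 — Component impedances:
  R: Z = R = 55.5 Ω
  L: Z = jωL = j·4.794e+04·0.00243 = 0 + j116.5 Ω
  C: Z = 1/(jωC) = -j/(ω·C) = 0 - j3471 Ω
Step 3 — Series combination: Z_total = R + L + C = 55.5 - j3354 Ω = 3355∠-89.1° Ω.

Z = 55.5 - j3354 Ω = 3355∠-89.1° Ω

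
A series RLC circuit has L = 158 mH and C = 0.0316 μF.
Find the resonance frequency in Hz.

Step 1 — Resonance condition Im(Z)=0 gives ω₀ = 1/√(LC).
Step 2 — ω₀ = 1/√(0.158·3.16e-08) = 1.415e+04 rad/s.
Step 3 — f₀ = ω₀/(2π) = 2252 Hz.

f₀ = 2252 Hz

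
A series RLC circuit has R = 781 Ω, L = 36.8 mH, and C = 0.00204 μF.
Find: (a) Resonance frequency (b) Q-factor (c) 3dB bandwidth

Step 1 — Resonance: ω₀ = 1/√(LC) = 1/√(0.0368·2.04e-09) = 1.154e+05 rad/s.
Step 2 — f₀ = ω₀/(2π) = 1.837e+04 Hz.
Step 3 — Series Q: Q = ω₀L/R = 1.154e+05·0.0368/781 = 5.438.
Step 4 — Bandwidth: Δω = ω₀/Q = 2.122e+04 rad/s; BW = Δω/(2π) = 3378 Hz.

(a) f₀ = 1.837e+04 Hz  (b) Q = 5.438  (c) BW = 3378 Hz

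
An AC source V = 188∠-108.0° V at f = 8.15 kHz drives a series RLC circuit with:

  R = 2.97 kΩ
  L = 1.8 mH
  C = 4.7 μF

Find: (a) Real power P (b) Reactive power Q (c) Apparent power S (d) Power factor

Step 1 — Angular frequency: ω = 2π·f = 2π·8150 = 5.121e+04 rad/s.
Step 2 — Component impedances:
  R: Z = R = 2970 Ω
  L: Z = jωL = j·5.121e+04·0.0018 = 0 + j92.17 Ω
  C: Z = 1/(jωC) = -j/(ω·C) = 0 - j4.155 Ω
Step 3 — Series combination: Z_total = R + L + C = 2970 + j88.02 Ω = 2971∠1.7° Ω.
Step 4 — Source phasor: V = 188∠-108.0° V = -58.1 - j178.8 V.
Step 5 — Current: I = V / Z = -0.02133 - j0.05957 A = 0.06327∠-109.7° A.
Step 6 — Complex power: S = V·I* = 11.89 + j0.3524 VA.
Step 7 — Real power: P = Re(S) = 11.89 W.
Step 8 — Reactive power: Q = Im(S) = 0.3524 VAR.
Step 9 — Apparent power: |S| = 11.9 VA.
Step 10 — Power factor: PF = P/|S| = 0.9996 (lagging).

(a) P = 11.89 W  (b) Q = 0.3524 VAR  (c) S = 11.9 VA  (d) PF = 0.9996 (lagging)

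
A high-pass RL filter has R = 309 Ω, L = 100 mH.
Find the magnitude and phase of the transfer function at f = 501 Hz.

Step 1 — Angular frequency: ω = 2π·501 = 3148 rad/s.
Step 2 — Transfer function: H(jω) = jωL/(R + jωL).
Step 3 — Numerator jωL = j·314.8; denominator R + jωL = 309 + j314.8.
Step 4 — H = 0.5093 + j0.4999.
Step 5 — Magnitude: |H| = 0.7136 (-2.9 dB); phase: φ = 44.5°.

|H| = 0.7136 (-2.9 dB), φ = 44.5°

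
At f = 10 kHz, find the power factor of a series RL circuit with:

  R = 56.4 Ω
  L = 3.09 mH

Step 1 — Angular frequency: ω = 2π·f = 2π·1e+04 = 6.283e+04 rad/s.
Step 2 — Component impedances:
  R: Z = R = 56.4 Ω
  L: Z = jωL = j·6.283e+04·0.00309 = 0 + j194.2 Ω
Step 3 — Series combination: Z_total = R + L = 56.4 + j194.2 Ω = 202.2∠73.8° Ω.
Step 4 — Power factor: PF = cos(φ) = Re(Z)/|Z| = 56.4/202.18 = 0.279.
Step 5 — Type: Im(Z) = 194.2 ⇒ lagging (phase φ = 73.8°).

PF = 0.279 (lagging, φ = 73.8°)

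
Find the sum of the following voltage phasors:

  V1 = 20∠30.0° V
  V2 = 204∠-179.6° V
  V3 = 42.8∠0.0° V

Step 1 — Convert each phasor to rectangular form:
  V1 = 20·(cos(30.0°) + j·sin(30.0°)) = 17.32 + j10 V
  V2 = 204·(cos(-179.6°) + j·sin(-179.6°)) = -204 - j1.424 V
  V3 = 42.8·(cos(0.0°) + j·sin(0.0°)) = 42.8 V
Step 2 — Sum components: V_total = -143.9 + j8.576 V.
Step 3 — Convert to polar: |V_total| = 144.1 V, ∠V_total = 176.6°.

V_total = 144.1∠176.6° V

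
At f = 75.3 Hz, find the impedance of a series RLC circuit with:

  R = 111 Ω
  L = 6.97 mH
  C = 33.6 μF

Step 1 — Angular frequency: ω = 2π·f = 2π·75.3 = 473.1 rad/s.
Step 2 — Component impedances:
  R: Z = R = 111 Ω
  L: Z = jωL = j·473.1·0.00697 = 0 + j3.298 Ω
  C: Z = 1/(jωC) = -j/(ω·C) = 0 - j62.91 Ω
Step 3 — Series combination: Z_total = R + L + C = 111 - j59.61 Ω = 126∠-28.2° Ω.

Z = 111 - j59.61 Ω = 126∠-28.2° Ω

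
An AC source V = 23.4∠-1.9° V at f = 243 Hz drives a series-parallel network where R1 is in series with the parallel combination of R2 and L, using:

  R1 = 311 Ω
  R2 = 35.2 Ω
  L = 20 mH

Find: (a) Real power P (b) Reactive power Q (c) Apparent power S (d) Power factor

Step 1 — Angular frequency: ω = 2π·f = 2π·243 = 1527 rad/s.
Step 2 — Component impedances:
  R1: Z = R = 311 Ω
  R2: Z = R = 35.2 Ω
  L: Z = jωL = j·1527·0.02 = 0 + j30.54 Ω
Step 3 — Parallel branch: R2 || L = 1/(1/R2 + 1/L) = 15.12 + j17.42 Ω.
Step 4 — Series with R1: Z_total = R1 + (R2 || L) = 326.1 + j17.42 Ω = 326.6∠3.1° Ω.
Step 5 — Source phasor: V = 23.4∠-1.9° V = 23.39 - j0.7758 V.
Step 6 — Current: I = V / Z = 0.07138 - j0.006193 A = 0.07165∠-5.0° A.
Step 7 — Complex power: S = V·I* = 1.674 + j0.08945 VA.
Step 8 — Real power: P = Re(S) = 1.674 W.
Step 9 — Reactive power: Q = Im(S) = 0.08945 VAR.
Step 10 — Apparent power: |S| = 1.677 VA.
Step 11 — Power factor: PF = P/|S| = 0.9986 (lagging).

(a) P = 1.674 W  (b) Q = 0.08945 VAR  (c) S = 1.677 VA  (d) PF = 0.9986 (lagging)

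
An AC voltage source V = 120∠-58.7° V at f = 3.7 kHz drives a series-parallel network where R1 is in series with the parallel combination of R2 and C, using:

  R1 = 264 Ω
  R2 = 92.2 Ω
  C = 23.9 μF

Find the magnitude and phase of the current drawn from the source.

Step 1 — Angular frequency: ω = 2π·f = 2π·3700 = 2.325e+04 rad/s.
Step 2 — Component impedances:
  R1: Z = R = 264 Ω
  R2: Z = R = 92.2 Ω
  C: Z = 1/(jωC) = -j/(ω·C) = 0 - j1.8 Ω
Step 3 — Parallel branch: R2 || C = 1/(1/R2 + 1/C) = 0.03512 - j1.799 Ω.
Step 4 — Series with R1: Z_total = R1 + (R2 || C) = 264 - j1.799 Ω = 264∠-0.4° Ω.
Step 5 — Source phasor: V = 120∠-58.7° V = 62.34 - j102.5 V.
Step 6 — Ohm's law: I = V / Z_total = (62.34 - j102.5) / (264 - j1.799) = 0.2387 - j0.3867 A.
Step 7 — Convert to polar: |I| = 0.4545 A, ∠I = -58.3°.

I = 0.4545∠-58.3° A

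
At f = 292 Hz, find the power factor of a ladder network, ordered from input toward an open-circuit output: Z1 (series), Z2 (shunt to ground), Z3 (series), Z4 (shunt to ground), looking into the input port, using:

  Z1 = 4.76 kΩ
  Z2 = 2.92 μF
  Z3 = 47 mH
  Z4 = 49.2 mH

Step 1 — Angular frequency: ω = 2π·f = 2π·292 = 1835 rad/s.
Step 2 — Component impedances:
  Z1: Z = R = 4760 Ω
  Z2: Z = 1/(jωC) = -j/(ω·C) = 0 - j186.7 Ω
  Z3: Z = jωL = j·1835·0.047 = 0 + j86.23 Ω
  Z4: Z = jωL = j·1835·0.0492 = 0 + j90.27 Ω
Step 3 — Ladder network (open output): work backward from the far end, alternating series and parallel combinations. Z_in = 4760 + j3241 Ω = 5759∠34.3° Ω.
Step 4 — Power factor: PF = cos(φ) = Re(Z)/|Z| = 4760/5758.8 = 0.8266.
Step 5 — Type: Im(Z) = 3241 ⇒ lagging (phase φ = 34.3°).

PF = 0.8266 (lagging, φ = 34.3°)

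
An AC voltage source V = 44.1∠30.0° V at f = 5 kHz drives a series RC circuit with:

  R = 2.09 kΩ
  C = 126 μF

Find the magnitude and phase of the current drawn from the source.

Step 1 — Angular frequency: ω = 2π·f = 2π·5000 = 3.142e+04 rad/s.
Step 2 — Component impedances:
  R: Z = R = 2090 Ω
  C: Z = 1/(jωC) = -j/(ω·C) = 0 - j0.2526 Ω
Step 3 — Series combination: Z_total = R + C = 2090 - j0.2526 Ω = 2090∠-0.0° Ω.
Step 4 — Source phasor: V = 44.1∠30.0° V = 38.19 + j22.05 V.
Step 5 — Ohm's law: I = V / Z_total = (38.19 + j22.05) / (2090 - j0.2526) = 0.01827 + j0.01055 A.
Step 6 — Convert to polar: |I| = 0.0211 A, ∠I = 30.0°.

I = 0.0211∠30.0° A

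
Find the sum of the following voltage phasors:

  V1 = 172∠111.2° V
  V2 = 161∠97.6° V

Step 1 — Convert each phasor to rectangular form:
  V1 = 172·(cos(111.2°) + j·sin(111.2°)) = -62.2 + j160.4 V
  V2 = 161·(cos(97.6°) + j·sin(97.6°)) = -21.29 + j159.6 V
Step 2 — Sum components: V_total = -83.49 + j319.9 V.
Step 3 — Convert to polar: |V_total| = 330.7 V, ∠V_total = 104.6°.

V_total = 330.7∠104.6° V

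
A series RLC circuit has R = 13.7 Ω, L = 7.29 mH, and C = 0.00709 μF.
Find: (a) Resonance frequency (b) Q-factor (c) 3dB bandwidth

Step 1 — Resonance: ω₀ = 1/√(LC) = 1/√(0.00729·7.09e-09) = 1.391e+05 rad/s.
Step 2 — f₀ = ω₀/(2π) = 2.214e+04 Hz.
Step 3 — Series Q: Q = ω₀L/R = 1.391e+05·0.00729/13.7 = 74.02.
Step 4 — Bandwidth: Δω = ω₀/Q = 1879 rad/s; BW = Δω/(2π) = 299.1 Hz.

(a) f₀ = 2.214e+04 Hz  (b) Q = 74.02  (c) BW = 299.1 Hz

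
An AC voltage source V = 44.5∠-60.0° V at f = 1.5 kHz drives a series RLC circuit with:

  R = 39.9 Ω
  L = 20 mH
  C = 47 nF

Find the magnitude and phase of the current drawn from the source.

Step 1 — Angular frequency: ω = 2π·f = 2π·1500 = 9425 rad/s.
Step 2 — Component impedances:
  R: Z = R = 39.9 Ω
  L: Z = jωL = j·9425·0.02 = 0 + j188.5 Ω
  C: Z = 1/(jωC) = -j/(ω·C) = 0 - j2258 Ω
Step 3 — Series combination: Z_total = R + L + C = 39.9 - j2069 Ω = 2069∠-88.9° Ω.
Step 4 — Source phasor: V = 44.5∠-60.0° V = 22.25 - j38.54 V.
Step 5 — Ohm's law: I = V / Z_total = (22.25 - j38.54) / (39.9 - j2069) = 0.01883 + j0.01039 A.
Step 6 — Convert to polar: |I| = 0.0215 A, ∠I = 28.9°.

I = 0.0215∠28.9° A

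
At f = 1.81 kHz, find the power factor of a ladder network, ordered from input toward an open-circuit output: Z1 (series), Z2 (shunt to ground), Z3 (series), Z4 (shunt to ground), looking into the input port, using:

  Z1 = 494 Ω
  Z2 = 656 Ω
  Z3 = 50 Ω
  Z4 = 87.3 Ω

Step 1 — Angular frequency: ω = 2π·f = 2π·1810 = 1.137e+04 rad/s.
Step 2 — Component impedances:
  Z1: Z = R = 494 Ω
  Z2: Z = R = 656 Ω
  Z3: Z = R = 50 Ω
  Z4: Z = R = 87.3 Ω
Step 3 — Ladder network (open output): work backward from the far end, alternating series and parallel combinations. Z_in = 607.5 Ω = 607.5∠0.0° Ω.
Step 4 — Power factor: PF = cos(φ) = Re(Z)/|Z| = 607.5/607.5 = 1.
Step 5 — Type: Im(Z) = 0 ⇒ unity (phase φ = 0.0°).

PF = 1 (unity, φ = 0.0°)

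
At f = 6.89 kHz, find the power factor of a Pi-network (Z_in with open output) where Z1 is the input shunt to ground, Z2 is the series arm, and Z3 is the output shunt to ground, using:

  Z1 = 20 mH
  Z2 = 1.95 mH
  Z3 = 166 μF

Step 1 — Angular frequency: ω = 2π·f = 2π·6890 = 4.329e+04 rad/s.
Step 2 — Component impedances:
  Z1: Z = jωL = j·4.329e+04·0.02 = 0 + j865.8 Ω
  Z2: Z = jωL = j·4.329e+04·0.00195 = 0 + j84.42 Ω
  Z3: Z = 1/(jωC) = -j/(ω·C) = 0 - j0.1392 Ω
Step 3 — With open output, the series arm Z2 and the output shunt Z3 appear in series to ground: Z2 + Z3 = 0 + j84.28 Ω.
Step 4 — Parallel with input shunt Z1: Z_in = Z1 || (Z2 + Z3) = 0 + j76.8 Ω = 76.8∠90.0° Ω.
Step 5 — Power factor: PF = cos(φ) = Re(Z)/|Z| = -0/76.8 = -0.
Step 6 — Type: Im(Z) = 76.8 ⇒ lagging (phase φ = 90.0°).

PF = -0 (lagging, φ = 90.0°)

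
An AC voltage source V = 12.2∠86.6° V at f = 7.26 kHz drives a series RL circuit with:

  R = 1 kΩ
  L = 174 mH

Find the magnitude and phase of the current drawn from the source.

Step 1 — Angular frequency: ω = 2π·f = 2π·7260 = 4.562e+04 rad/s.
Step 2 — Component impedances:
  R: Z = R = 1000 Ω
  L: Z = jωL = j·4.562e+04·0.174 = 0 + j7937 Ω
Step 3 — Series combination: Z_total = R + L = 1000 + j7937 Ω = 8000∠82.8° Ω.
Step 4 — Source phasor: V = 12.2∠86.6° V = 0.7235 + j12.18 V.
Step 5 — Ohm's law: I = V / Z_total = (0.7235 + j12.18) / (1000 + j7937) = 0.001522 + j0.0001006 A.
Step 6 — Convert to polar: |I| = 0.001525 A, ∠I = 3.8°.

I = 0.001525∠3.8° A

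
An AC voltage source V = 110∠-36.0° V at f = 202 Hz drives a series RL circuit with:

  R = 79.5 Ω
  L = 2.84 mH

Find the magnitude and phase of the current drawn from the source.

Step 1 — Angular frequency: ω = 2π·f = 2π·202 = 1269 rad/s.
Step 2 — Component impedances:
  R: Z = R = 79.5 Ω
  L: Z = jωL = j·1269·0.00284 = 0 + j3.605 Ω
Step 3 — Series combination: Z_total = R + L = 79.5 + j3.605 Ω = 79.58∠2.6° Ω.
Step 4 — Source phasor: V = 110∠-36.0° V = 88.99 - j64.66 V.
Step 5 — Ohm's law: I = V / Z_total = (88.99 - j64.66) / (79.5 + j3.605) = 1.08 - j0.8623 A.
Step 6 — Convert to polar: |I| = 1.382 A, ∠I = -38.6°.

I = 1.382∠-38.6° A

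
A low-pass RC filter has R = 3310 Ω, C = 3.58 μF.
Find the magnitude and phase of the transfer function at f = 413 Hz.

Step 1 — Angular frequency: ω = 2π·413 = 2595 rad/s.
Step 2 — Transfer function: H(jω) = 1/(1 + jωRC).
Step 3 — Denominator: 1 + jωRC = 1 + j·2595·3310·3.58e-06 = 1 + j30.75.
Step 4 — H = 0.001056 - j0.03249.
Step 5 — Magnitude: |H| = 0.0325 (-29.8 dB); phase: φ = -88.1°.

|H| = 0.0325 (-29.8 dB), φ = -88.1°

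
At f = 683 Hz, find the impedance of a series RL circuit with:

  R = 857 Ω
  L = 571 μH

Step 1 — Angular frequency: ω = 2π·f = 2π·683 = 4291 rad/s.
Step 2 — Component impedances:
  R: Z = R = 857 Ω
  L: Z = jωL = j·4291·0.000571 = 0 + j2.45 Ω
Step 3 — Series combination: Z_total = R + L = 857 + j2.45 Ω = 857∠0.2° Ω.

Z = 857 + j2.45 Ω = 857∠0.2° Ω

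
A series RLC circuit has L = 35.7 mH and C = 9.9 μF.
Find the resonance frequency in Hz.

Step 1 — Resonance condition Im(Z)=0 gives ω₀ = 1/√(LC).
Step 2 — ω₀ = 1/√(0.0357·9.9e-06) = 1682 rad/s.
Step 3 — f₀ = ω₀/(2π) = 267.7 Hz.

f₀ = 267.7 Hz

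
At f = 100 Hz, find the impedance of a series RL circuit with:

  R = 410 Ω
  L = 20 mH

Step 1 — Angular frequency: ω = 2π·f = 2π·100 = 628.3 rad/s.
Step 2 — Component impedances:
  R: Z = R = 410 Ω
  L: Z = jωL = j·628.3·0.02 = 0 + j12.57 Ω
Step 3 — Series combination: Z_total = R + L = 410 + j12.57 Ω = 410.2∠1.8° Ω.

Z = 410 + j12.57 Ω = 410.2∠1.8° Ω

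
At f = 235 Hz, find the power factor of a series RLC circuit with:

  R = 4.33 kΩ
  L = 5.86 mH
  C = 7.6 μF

Step 1 — Angular frequency: ω = 2π·f = 2π·235 = 1477 rad/s.
Step 2 — Component impedances:
  R: Z = R = 4330 Ω
  L: Z = jωL = j·1477·0.00586 = 0 + j8.653 Ω
  C: Z = 1/(jωC) = -j/(ω·C) = 0 - j89.11 Ω
Step 3 — Series combination: Z_total = R + L + C = 4330 - j80.46 Ω = 4331∠-1.1° Ω.
Step 4 — Power factor: PF = cos(φ) = Re(Z)/|Z| = 4330/4331 = 0.9998.
Step 5 — Type: Im(Z) = -80.46 ⇒ leading (phase φ = -1.1°).

PF = 0.9998 (leading, φ = -1.1°)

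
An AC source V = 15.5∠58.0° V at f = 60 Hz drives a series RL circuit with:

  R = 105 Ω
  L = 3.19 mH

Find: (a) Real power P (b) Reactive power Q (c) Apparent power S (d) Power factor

Step 1 — Angular frequency: ω = 2π·f = 2π·60 = 377 rad/s.
Step 2 — Component impedances:
  R: Z = R = 105 Ω
  L: Z = jωL = j·377·0.00319 = 0 + j1.203 Ω
Step 3 — Series combination: Z_total = R + L = 105 + j1.203 Ω = 105∠0.7° Ω.
Step 4 — Source phasor: V = 15.5∠58.0° V = 8.214 + j13.14 V.
Step 5 — Current: I = V / Z = 0.07965 + j0.1243 A = 0.1476∠57.3° A.
Step 6 — Complex power: S = V·I* = 2.288 + j0.0262 VA.
Step 7 — Real power: P = Re(S) = 2.288 W.
Step 8 — Reactive power: Q = Im(S) = 0.0262 VAR.
Step 9 — Apparent power: |S| = 2.288 VA.
Step 10 — Power factor: PF = P/|S| = 0.9999 (lagging).

(a) P = 2.288 W  (b) Q = 0.0262 VAR  (c) S = 2.288 VA  (d) PF = 0.9999 (lagging)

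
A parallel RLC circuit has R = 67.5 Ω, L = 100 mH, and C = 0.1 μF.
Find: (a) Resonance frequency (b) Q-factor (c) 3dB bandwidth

Step 1 — Resonance: ω₀ = 1/√(LC) = 1/√(0.1·1e-07) = 1e+04 rad/s.
Step 2 — f₀ = ω₀/(2π) = 1592 Hz.
Step 3 — Parallel Q: Q = R/(ω₀L) = 67.5/(1e+04·0.1) = 0.0675.
Step 4 — Bandwidth: Δω = ω₀/Q = 1.481e+05 rad/s; BW = Δω/(2π) = 2.358e+04 Hz.

(a) f₀ = 1592 Hz  (b) Q = 0.0675  (c) BW = 2.358e+04 Hz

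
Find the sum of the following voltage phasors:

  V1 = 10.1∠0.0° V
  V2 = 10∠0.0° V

Step 1 — Convert each phasor to rectangular form:
  V1 = 10.1·(cos(0.0°) + j·sin(0.0°)) = 10.1 V
  V2 = 10·(cos(0.0°) + j·sin(0.0°)) = 10 V
Step 2 — Sum components: V_total = 20.1 V.
Step 3 — Convert to polar: |V_total| = 20.1 V, ∠V_total = 0.0°.

V_total = 20.1∠0.0° V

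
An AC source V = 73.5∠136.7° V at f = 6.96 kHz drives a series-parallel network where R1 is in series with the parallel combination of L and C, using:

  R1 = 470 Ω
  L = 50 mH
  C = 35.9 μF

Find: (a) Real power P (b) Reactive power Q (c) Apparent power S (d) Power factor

Step 1 — Angular frequency: ω = 2π·f = 2π·6960 = 4.373e+04 rad/s.
Step 2 — Component impedances:
  R1: Z = R = 470 Ω
  L: Z = jωL = j·4.373e+04·0.05 = 0 + j2187 Ω
  C: Z = 1/(jωC) = -j/(ω·C) = 0 - j0.637 Ω
Step 3 — Parallel branch: L || C = 1/(1/L + 1/C) = 0 - j0.6372 Ω.
Step 4 — Series with R1: Z_total = R1 + (L || C) = 470 - j0.6372 Ω = 470∠-0.1° Ω.
Step 5 — Source phasor: V = 73.5∠136.7° V = -53.49 + j50.41 V.
Step 6 — Current: I = V / Z = -0.114 + j0.1071 A = 0.1564∠136.8° A.
Step 7 — Complex power: S = V·I* = 11.49 - j0.01558 VA.
Step 8 — Real power: P = Re(S) = 11.49 W.
Step 9 — Reactive power: Q = Im(S) = -0.01558 VAR.
Step 10 — Apparent power: |S| = 11.49 VA.
Step 11 — Power factor: PF = P/|S| = 1 (leading).

(a) P = 11.49 W  (b) Q = -0.01558 VAR  (c) S = 11.49 VA  (d) PF = 1 (leading)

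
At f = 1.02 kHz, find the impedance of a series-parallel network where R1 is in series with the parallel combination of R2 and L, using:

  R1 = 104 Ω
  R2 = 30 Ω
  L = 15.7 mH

Step 1 — Angular frequency: ω = 2π·f = 2π·1020 = 6409 rad/s.
Step 2 — Component impedances:
  R1: Z = R = 104 Ω
  R2: Z = R = 30 Ω
  L: Z = jωL = j·6409·0.0157 = 0 + j100.6 Ω
Step 3 — Parallel branch: R2 || L = 1/(1/R2 + 1/L) = 27.55 + j8.214 Ω.
Step 4 — Series with R1: Z_total = R1 + (R2 || L) = 131.6 + j8.214 Ω = 131.8∠3.6° Ω.

Z = 131.6 + j8.214 Ω = 131.8∠3.6° Ω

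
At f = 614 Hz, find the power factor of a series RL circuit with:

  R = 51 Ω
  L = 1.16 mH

Step 1 — Angular frequency: ω = 2π·f = 2π·614 = 3858 rad/s.
Step 2 — Component impedances:
  R: Z = R = 51 Ω
  L: Z = jωL = j·3858·0.00116 = 0 + j4.475 Ω
Step 3 — Series combination: Z_total = R + L = 51 + j4.475 Ω = 51.2∠5.0° Ω.
Step 4 — Power factor: PF = cos(φ) = Re(Z)/|Z| = 51/51.196 = 0.9962.
Step 5 — Type: Im(Z) = 4.475 ⇒ lagging (phase φ = 5.0°).

PF = 0.9962 (lagging, φ = 5.0°)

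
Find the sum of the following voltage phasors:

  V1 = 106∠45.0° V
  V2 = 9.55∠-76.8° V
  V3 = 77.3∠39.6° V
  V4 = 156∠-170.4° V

Step 1 — Convert each phasor to rectangular form:
  V1 = 106·(cos(45.0°) + j·sin(45.0°)) = 74.95 + j74.95 V
  V2 = 9.55·(cos(-76.8°) + j·sin(-76.8°)) = 2.181 - j9.298 V
  V3 = 77.3·(cos(39.6°) + j·sin(39.6°)) = 59.56 + j49.27 V
  V4 = 156·(cos(-170.4°) + j·sin(-170.4°)) = -153.8 - j26.02 V
Step 2 — Sum components: V_total = -17.12 + j88.91 V.
Step 3 — Convert to polar: |V_total| = 90.55 V, ∠V_total = 100.9°.

V_total = 90.55∠100.9° V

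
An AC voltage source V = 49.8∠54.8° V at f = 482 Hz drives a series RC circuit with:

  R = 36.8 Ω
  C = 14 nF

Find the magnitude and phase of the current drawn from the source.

Step 1 — Angular frequency: ω = 2π·f = 2π·482 = 3028 rad/s.
Step 2 — Component impedances:
  R: Z = R = 36.8 Ω
  C: Z = 1/(jωC) = -j/(ω·C) = 0 - j2.359e+04 Ω
Step 3 — Series combination: Z_total = R + C = 36.8 - j2.359e+04 Ω = 2.359e+04∠-89.9° Ω.
Step 4 — Source phasor: V = 49.8∠54.8° V = 28.71 + j40.69 V.
Step 5 — Ohm's law: I = V / Z_total = (28.71 + j40.69) / (36.8 - j2.359e+04) = -0.001723 + j0.00122 A.
Step 6 — Convert to polar: |I| = 0.002111 A, ∠I = 144.7°.

I = 0.002111∠144.7° A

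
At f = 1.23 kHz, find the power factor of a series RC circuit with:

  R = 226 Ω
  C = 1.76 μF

Step 1 — Angular frequency: ω = 2π·f = 2π·1230 = 7728 rad/s.
Step 2 — Component impedances:
  R: Z = R = 226 Ω
  C: Z = 1/(jωC) = -j/(ω·C) = 0 - j73.52 Ω
Step 3 — Series combination: Z_total = R + C = 226 - j73.52 Ω = 237.7∠-18.0° Ω.
Step 4 — Power factor: PF = cos(φ) = Re(Z)/|Z| = 226/237.66 = 0.9509.
Step 5 — Type: Im(Z) = -73.52 ⇒ leading (phase φ = -18.0°).

PF = 0.9509 (leading, φ = -18.0°)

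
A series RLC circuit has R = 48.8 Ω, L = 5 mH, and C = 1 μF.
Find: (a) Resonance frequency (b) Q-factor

Step 1 — Resonance condition Im(Z)=0 gives ω₀ = 1/√(LC).
Step 2 — ω₀ = 1/√(0.005·1e-06) = 1.414e+04 rad/s.
Step 3 — f₀ = ω₀/(2π) = 2251 Hz.
Step 4 — Series Q: Q = ω₀L/R = 1.414e+04·0.005/48.8 = 1.449.

(a) f₀ = 2251 Hz  (b) Q = 1.449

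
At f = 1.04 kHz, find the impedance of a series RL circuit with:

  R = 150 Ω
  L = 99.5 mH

Step 1 — Angular frequency: ω = 2π·f = 2π·1040 = 6535 rad/s.
Step 2 — Component impedances:
  R: Z = R = 150 Ω
  L: Z = jωL = j·6535·0.0995 = 0 + j650.2 Ω
Step 3 — Series combination: Z_total = R + L = 150 + j650.2 Ω = 667.3∠77.0° Ω.

Z = 150 + j650.2 Ω = 667.3∠77.0° Ω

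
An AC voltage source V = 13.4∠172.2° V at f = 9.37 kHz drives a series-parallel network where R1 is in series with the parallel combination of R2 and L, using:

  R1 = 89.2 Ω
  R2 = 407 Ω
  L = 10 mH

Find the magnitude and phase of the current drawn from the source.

Step 1 — Angular frequency: ω = 2π·f = 2π·9370 = 5.887e+04 rad/s.
Step 2 — Component impedances:
  R1: Z = R = 89.2 Ω
  R2: Z = R = 407 Ω
  L: Z = jωL = j·5.887e+04·0.01 = 0 + j588.7 Ω
Step 3 — Parallel branch: R2 || L = 1/(1/R2 + 1/L) = 275.4 + j190.4 Ω.
Step 4 — Series with R1: Z_total = R1 + (R2 || L) = 364.6 + j190.4 Ω = 411.3∠27.6° Ω.
Step 5 — Source phasor: V = 13.4∠172.2° V = -13.28 + j1.819 V.
Step 6 — Ohm's law: I = V / Z_total = (-13.28 + j1.819) / (364.6 + j190.4) = -0.02657 + j0.01886 A.
Step 7 — Convert to polar: |I| = 0.03258 A, ∠I = 144.6°.

I = 0.03258∠144.6° A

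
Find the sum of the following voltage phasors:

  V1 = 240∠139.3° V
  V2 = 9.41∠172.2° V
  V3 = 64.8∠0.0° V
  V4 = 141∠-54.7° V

Step 1 — Convert each phasor to rectangular form:
  V1 = 240·(cos(139.3°) + j·sin(139.3°)) = -182 + j156.5 V
  V2 = 9.41·(cos(172.2°) + j·sin(172.2°)) = -9.323 + j1.277 V
  V3 = 64.8·(cos(0.0°) + j·sin(0.0°)) = 64.8 V
  V4 = 141·(cos(-54.7°) + j·sin(-54.7°)) = 81.48 - j115.1 V
Step 2 — Sum components: V_total = -45 + j42.71 V.
Step 3 — Convert to polar: |V_total| = 62.04 V, ∠V_total = 136.5°.

V_total = 62.04∠136.5° V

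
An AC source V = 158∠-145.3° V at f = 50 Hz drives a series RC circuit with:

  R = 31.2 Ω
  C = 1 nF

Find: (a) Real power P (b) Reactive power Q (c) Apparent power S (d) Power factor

Step 1 — Angular frequency: ω = 2π·f = 2π·50 = 314.2 rad/s.
Step 2 — Component impedances:
  R: Z = R = 31.2 Ω
  C: Z = 1/(jωC) = -j/(ω·C) = 0 - j3.183e+06 Ω
Step 3 — Series combination: Z_total = R + C = 31.2 - j3.183e+06 Ω = 3.183e+06∠-90.0° Ω.
Step 4 — Source phasor: V = 158∠-145.3° V = -129.9 - j89.95 V.
Step 5 — Current: I = V / Z = 2.826e-05 - j4.081e-05 A = 4.964e-05∠-55.3° A.
Step 6 — Complex power: S = V·I* = 7.687e-08 - j0.007843 VA.
Step 7 — Real power: P = Re(S) = 7.687e-08 W.
Step 8 — Reactive power: Q = Im(S) = -0.007843 VAR.
Step 9 — Apparent power: |S| = 0.007843 VA.
Step 10 — Power factor: PF = P/|S| = 9.802e-06 (leading).

(a) P = 7.687e-08 W  (b) Q = -0.007843 VAR  (c) S = 0.007843 VA  (d) PF = 9.802e-06 (leading)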